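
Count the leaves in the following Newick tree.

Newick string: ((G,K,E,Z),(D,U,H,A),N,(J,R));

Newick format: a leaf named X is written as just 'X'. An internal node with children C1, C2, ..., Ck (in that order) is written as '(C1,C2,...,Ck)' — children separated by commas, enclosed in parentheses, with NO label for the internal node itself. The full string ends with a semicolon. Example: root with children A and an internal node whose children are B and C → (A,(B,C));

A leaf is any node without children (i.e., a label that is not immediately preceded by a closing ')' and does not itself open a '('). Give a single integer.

Newick: ((G,K,E,Z),(D,U,H,A),N,(J,R));
Scan left-to-right; a leaf is any maximal label run not followed by '(':
  pos 2: leaf 'G' → count = 1
  pos 4: leaf 'K' → count = 2
  pos 6: leaf 'E' → count = 3
  pos 8: leaf 'Z' → count = 4
  pos 12: leaf 'D' → count = 5
  pos 14: leaf 'U' → count = 6
  pos 16: leaf 'H' → count = 7
  pos 18: leaf 'A' → count = 8
  pos 21: leaf 'N' → count = 9
  pos 24: leaf 'J' → count = 10
  pos 26: leaf 'R' → count = 11
Total leaves: 11

Answer: 11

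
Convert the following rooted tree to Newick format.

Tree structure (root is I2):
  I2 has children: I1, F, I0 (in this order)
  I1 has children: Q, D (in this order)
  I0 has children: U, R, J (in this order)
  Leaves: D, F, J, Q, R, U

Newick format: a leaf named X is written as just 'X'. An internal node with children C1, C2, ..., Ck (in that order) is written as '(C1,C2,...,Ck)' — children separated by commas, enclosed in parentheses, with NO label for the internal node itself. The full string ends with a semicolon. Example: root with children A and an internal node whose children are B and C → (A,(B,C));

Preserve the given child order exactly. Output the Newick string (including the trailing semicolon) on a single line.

internal I2 with children ['I1', 'F', 'I0']
  internal I1 with children ['Q', 'D']
    leaf 'Q' → 'Q'
    leaf 'D' → 'D'
  → '(Q,D)'
  leaf 'F' → 'F'
  internal I0 with children ['U', 'R', 'J']
    leaf 'U' → 'U'
    leaf 'R' → 'R'
    leaf 'J' → 'J'
  → '(U,R,J)'
→ '((Q,D),F,(U,R,J))'
Final: ((Q,D),F,(U,R,J));

Answer: ((Q,D),F,(U,R,J));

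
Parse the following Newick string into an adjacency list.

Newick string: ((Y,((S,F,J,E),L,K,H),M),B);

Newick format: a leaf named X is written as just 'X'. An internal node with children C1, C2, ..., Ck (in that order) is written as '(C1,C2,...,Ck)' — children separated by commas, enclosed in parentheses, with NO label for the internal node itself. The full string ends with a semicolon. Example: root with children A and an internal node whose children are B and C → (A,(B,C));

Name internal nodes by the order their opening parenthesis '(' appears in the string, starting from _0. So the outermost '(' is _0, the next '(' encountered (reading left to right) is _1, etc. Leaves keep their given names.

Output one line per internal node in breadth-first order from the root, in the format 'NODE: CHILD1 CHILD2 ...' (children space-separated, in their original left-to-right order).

Answer: _0: _1 B
_1: Y _2 M
_2: _3 L K H
_3: S F J E

Derivation:
Input: ((Y,((S,F,J,E),L,K,H),M),B);
Scanning left-to-right, naming '(' by encounter order:
  pos 0: '(' -> open internal node _0 (depth 1)
  pos 1: '(' -> open internal node _1 (depth 2)
  pos 4: '(' -> open internal node _2 (depth 3)
  pos 5: '(' -> open internal node _3 (depth 4)
  pos 13: ')' -> close internal node _3 (now at depth 3)
  pos 20: ')' -> close internal node _2 (now at depth 2)
  pos 23: ')' -> close internal node _1 (now at depth 1)
  pos 26: ')' -> close internal node _0 (now at depth 0)
Total internal nodes: 4
BFS adjacency from root:
  _0: _1 B
  _1: Y _2 M
  _2: _3 L K H
  _3: S F J E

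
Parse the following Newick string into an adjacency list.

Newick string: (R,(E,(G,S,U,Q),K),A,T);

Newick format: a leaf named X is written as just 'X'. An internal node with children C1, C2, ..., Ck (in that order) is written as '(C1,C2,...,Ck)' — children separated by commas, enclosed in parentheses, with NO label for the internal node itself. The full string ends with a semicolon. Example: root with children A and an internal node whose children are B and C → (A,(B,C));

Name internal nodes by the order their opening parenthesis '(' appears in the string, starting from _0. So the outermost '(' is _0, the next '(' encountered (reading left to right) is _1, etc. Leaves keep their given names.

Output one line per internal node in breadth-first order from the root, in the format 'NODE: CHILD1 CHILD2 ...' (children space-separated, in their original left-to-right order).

Input: (R,(E,(G,S,U,Q),K),A,T);
Scanning left-to-right, naming '(' by encounter order:
  pos 0: '(' -> open internal node _0 (depth 1)
  pos 3: '(' -> open internal node _1 (depth 2)
  pos 6: '(' -> open internal node _2 (depth 3)
  pos 14: ')' -> close internal node _2 (now at depth 2)
  pos 17: ')' -> close internal node _1 (now at depth 1)
  pos 22: ')' -> close internal node _0 (now at depth 0)
Total internal nodes: 3
BFS adjacency from root:
  _0: R _1 A T
  _1: E _2 K
  _2: G S U Q

Answer: _0: R _1 A T
_1: E _2 K
_2: G S U Q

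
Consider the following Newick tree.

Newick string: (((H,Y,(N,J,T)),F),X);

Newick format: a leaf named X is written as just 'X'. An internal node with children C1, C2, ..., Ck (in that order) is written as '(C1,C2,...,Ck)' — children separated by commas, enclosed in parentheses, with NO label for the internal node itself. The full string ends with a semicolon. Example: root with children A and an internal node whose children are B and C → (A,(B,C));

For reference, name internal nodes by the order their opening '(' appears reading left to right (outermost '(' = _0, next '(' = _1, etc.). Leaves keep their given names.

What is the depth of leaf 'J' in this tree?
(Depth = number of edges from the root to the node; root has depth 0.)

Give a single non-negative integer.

Answer: 4

Derivation:
Newick: (((H,Y,(N,J,T)),F),X);
Naming internals by '(' encounter order: outermost '(' = _0, next = _1, ...
Query node: J
Path from root: _0 -> _1 -> _2 -> _3 -> J
Depth of J: 4 (number of edges from root)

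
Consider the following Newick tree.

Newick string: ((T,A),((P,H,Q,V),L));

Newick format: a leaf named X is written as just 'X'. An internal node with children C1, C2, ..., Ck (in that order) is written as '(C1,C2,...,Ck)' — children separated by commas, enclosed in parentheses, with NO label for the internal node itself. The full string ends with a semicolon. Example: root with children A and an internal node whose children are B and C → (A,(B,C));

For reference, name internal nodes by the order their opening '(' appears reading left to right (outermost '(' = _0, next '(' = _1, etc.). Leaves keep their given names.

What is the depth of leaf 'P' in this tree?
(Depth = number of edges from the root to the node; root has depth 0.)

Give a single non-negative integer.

Answer: 3

Derivation:
Newick: ((T,A),((P,H,Q,V),L));
Naming internals by '(' encounter order: outermost '(' = _0, next = _1, ...
Query node: P
Path from root: _0 -> _2 -> _3 -> P
Depth of P: 3 (number of edges from root)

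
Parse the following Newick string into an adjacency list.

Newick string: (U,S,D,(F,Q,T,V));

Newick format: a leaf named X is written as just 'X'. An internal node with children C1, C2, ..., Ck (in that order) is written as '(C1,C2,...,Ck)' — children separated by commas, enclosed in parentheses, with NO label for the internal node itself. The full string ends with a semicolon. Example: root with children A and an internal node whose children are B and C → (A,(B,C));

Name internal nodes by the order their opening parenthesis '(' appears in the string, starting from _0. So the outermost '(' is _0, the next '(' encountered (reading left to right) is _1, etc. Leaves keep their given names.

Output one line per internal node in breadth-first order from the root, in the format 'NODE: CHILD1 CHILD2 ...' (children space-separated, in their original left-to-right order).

Answer: _0: U S D _1
_1: F Q T V

Derivation:
Input: (U,S,D,(F,Q,T,V));
Scanning left-to-right, naming '(' by encounter order:
  pos 0: '(' -> open internal node _0 (depth 1)
  pos 7: '(' -> open internal node _1 (depth 2)
  pos 15: ')' -> close internal node _1 (now at depth 1)
  pos 16: ')' -> close internal node _0 (now at depth 0)
Total internal nodes: 2
BFS adjacency from root:
  _0: U S D _1
  _1: F Q T V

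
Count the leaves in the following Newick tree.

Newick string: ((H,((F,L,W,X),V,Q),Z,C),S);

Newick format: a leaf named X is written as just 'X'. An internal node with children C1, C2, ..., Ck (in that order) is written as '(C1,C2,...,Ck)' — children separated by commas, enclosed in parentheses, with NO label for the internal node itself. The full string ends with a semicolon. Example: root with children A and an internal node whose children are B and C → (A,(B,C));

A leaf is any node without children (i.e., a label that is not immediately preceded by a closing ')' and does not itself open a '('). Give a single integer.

Newick: ((H,((F,L,W,X),V,Q),Z,C),S);
Scan left-to-right; a leaf is any maximal label run not followed by '(':
  pos 2: leaf 'H' → count = 1
  pos 6: leaf 'F' → count = 2
  pos 8: leaf 'L' → count = 3
  pos 10: leaf 'W' → count = 4
  pos 12: leaf 'X' → count = 5
  pos 15: leaf 'V' → count = 6
  pos 17: leaf 'Q' → count = 7
  pos 20: leaf 'Z' → count = 8
  pos 22: leaf 'C' → count = 9
  pos 25: leaf 'S' → count = 10
Total leaves: 10

Answer: 10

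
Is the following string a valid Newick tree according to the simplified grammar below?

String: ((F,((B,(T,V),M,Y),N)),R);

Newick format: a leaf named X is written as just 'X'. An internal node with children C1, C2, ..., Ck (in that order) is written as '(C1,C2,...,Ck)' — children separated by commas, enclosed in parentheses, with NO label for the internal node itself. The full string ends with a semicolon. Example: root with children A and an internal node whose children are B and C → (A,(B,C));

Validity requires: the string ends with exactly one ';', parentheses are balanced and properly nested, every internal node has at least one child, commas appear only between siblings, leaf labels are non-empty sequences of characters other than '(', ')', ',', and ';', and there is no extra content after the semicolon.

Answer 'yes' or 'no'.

Answer: yes

Derivation:
Input: ((F,((B,(T,V),M,Y),N)),R);
Paren balance: 5 '(' vs 5 ')' OK
Ends with single ';': True
Full parse: OK
Valid: True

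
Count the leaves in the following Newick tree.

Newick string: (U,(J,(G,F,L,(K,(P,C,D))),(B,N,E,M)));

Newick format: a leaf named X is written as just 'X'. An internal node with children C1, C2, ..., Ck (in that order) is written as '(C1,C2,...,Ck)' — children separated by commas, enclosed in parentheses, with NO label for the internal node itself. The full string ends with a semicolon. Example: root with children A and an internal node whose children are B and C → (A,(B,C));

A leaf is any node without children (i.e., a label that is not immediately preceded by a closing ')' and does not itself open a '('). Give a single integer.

Newick: (U,(J,(G,F,L,(K,(P,C,D))),(B,N,E,M)));
Scan left-to-right; a leaf is any maximal label run not followed by '(':
  pos 1: leaf 'U' → count = 1
  pos 4: leaf 'J' → count = 2
  pos 7: leaf 'G' → count = 3
  pos 9: leaf 'F' → count = 4
  pos 11: leaf 'L' → count = 5
  pos 14: leaf 'K' → count = 6
  pos 17: leaf 'P' → count = 7
  pos 19: leaf 'C' → count = 8
  pos 21: leaf 'D' → count = 9
  pos 27: leaf 'B' → count = 10
  pos 29: leaf 'N' → count = 11
  pos 31: leaf 'E' → count = 12
  pos 33: leaf 'M' → count = 13
Total leaves: 13

Answer: 13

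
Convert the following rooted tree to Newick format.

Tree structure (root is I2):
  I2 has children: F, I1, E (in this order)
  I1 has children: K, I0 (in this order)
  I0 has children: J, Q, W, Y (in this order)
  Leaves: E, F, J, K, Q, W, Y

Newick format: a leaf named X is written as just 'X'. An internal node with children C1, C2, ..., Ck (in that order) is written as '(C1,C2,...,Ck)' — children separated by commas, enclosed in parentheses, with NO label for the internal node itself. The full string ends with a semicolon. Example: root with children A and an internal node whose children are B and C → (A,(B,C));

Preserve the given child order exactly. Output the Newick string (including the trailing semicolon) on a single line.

Answer: (F,(K,(J,Q,W,Y)),E);

Derivation:
internal I2 with children ['F', 'I1', 'E']
  leaf 'F' → 'F'
  internal I1 with children ['K', 'I0']
    leaf 'K' → 'K'
    internal I0 with children ['J', 'Q', 'W', 'Y']
      leaf 'J' → 'J'
      leaf 'Q' → 'Q'
      leaf 'W' → 'W'
      leaf 'Y' → 'Y'
    → '(J,Q,W,Y)'
  → '(K,(J,Q,W,Y))'
  leaf 'E' → 'E'
→ '(F,(K,(J,Q,W,Y)),E)'
Final: (F,(K,(J,Q,W,Y)),E);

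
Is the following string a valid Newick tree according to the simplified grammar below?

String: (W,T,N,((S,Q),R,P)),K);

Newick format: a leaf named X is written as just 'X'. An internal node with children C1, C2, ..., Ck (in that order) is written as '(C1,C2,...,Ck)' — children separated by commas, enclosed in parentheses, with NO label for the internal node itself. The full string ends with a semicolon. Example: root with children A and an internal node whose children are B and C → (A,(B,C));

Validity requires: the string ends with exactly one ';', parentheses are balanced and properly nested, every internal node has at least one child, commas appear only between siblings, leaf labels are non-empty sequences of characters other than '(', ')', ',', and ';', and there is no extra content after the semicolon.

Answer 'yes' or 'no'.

Input: (W,T,N,((S,Q),R,P)),K);
Paren balance: 3 '(' vs 4 ')' MISMATCH
Ends with single ';': True
Full parse: FAILS (extra content after tree at pos 19)
Valid: False

Answer: no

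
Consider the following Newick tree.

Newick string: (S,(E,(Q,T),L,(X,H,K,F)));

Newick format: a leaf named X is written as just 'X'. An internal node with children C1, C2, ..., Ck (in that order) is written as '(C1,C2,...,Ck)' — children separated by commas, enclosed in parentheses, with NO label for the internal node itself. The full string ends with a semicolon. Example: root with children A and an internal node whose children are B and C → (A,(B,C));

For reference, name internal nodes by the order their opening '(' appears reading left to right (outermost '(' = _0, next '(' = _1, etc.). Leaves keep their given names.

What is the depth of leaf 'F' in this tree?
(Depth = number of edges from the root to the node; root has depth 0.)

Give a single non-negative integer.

Newick: (S,(E,(Q,T),L,(X,H,K,F)));
Naming internals by '(' encounter order: outermost '(' = _0, next = _1, ...
Query node: F
Path from root: _0 -> _1 -> _3 -> F
Depth of F: 3 (number of edges from root)

Answer: 3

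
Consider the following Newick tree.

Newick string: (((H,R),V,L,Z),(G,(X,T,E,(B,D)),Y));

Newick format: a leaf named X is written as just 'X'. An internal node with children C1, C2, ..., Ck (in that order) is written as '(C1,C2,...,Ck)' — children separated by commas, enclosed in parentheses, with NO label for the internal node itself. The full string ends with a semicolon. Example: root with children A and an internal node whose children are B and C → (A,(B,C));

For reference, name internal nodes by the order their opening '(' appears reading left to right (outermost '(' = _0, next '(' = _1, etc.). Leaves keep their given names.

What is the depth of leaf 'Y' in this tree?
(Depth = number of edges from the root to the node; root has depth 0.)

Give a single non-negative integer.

Newick: (((H,R),V,L,Z),(G,(X,T,E,(B,D)),Y));
Naming internals by '(' encounter order: outermost '(' = _0, next = _1, ...
Query node: Y
Path from root: _0 -> _3 -> Y
Depth of Y: 2 (number of edges from root)

Answer: 2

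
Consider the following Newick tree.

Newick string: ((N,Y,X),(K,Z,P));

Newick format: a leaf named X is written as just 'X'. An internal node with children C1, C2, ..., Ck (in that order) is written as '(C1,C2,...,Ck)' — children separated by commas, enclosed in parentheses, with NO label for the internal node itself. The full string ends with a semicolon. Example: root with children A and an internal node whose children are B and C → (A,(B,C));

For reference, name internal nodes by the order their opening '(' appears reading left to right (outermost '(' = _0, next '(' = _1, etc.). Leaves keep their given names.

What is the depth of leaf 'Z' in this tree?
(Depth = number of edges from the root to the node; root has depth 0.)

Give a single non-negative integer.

Answer: 2

Derivation:
Newick: ((N,Y,X),(K,Z,P));
Naming internals by '(' encounter order: outermost '(' = _0, next = _1, ...
Query node: Z
Path from root: _0 -> _2 -> Z
Depth of Z: 2 (number of edges from root)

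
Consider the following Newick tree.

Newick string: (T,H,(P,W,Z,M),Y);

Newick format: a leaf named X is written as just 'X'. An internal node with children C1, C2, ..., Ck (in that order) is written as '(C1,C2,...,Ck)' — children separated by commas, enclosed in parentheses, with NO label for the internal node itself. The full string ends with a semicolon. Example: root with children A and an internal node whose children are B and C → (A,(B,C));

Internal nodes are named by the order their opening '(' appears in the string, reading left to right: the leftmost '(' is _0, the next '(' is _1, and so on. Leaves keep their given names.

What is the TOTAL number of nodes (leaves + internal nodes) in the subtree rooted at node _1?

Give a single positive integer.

Newick: (T,H,(P,W,Z,M),Y);
Locate _1: it is the '(' at position 5 (the 2nd '(' reading left to right).
Query: subtree rooted at _1
_1: subtree_size = 1 + 4
  P: subtree_size = 1 + 0
  W: subtree_size = 1 + 0
  Z: subtree_size = 1 + 0
  M: subtree_size = 1 + 0
Total subtree size of _1: 5

Answer: 5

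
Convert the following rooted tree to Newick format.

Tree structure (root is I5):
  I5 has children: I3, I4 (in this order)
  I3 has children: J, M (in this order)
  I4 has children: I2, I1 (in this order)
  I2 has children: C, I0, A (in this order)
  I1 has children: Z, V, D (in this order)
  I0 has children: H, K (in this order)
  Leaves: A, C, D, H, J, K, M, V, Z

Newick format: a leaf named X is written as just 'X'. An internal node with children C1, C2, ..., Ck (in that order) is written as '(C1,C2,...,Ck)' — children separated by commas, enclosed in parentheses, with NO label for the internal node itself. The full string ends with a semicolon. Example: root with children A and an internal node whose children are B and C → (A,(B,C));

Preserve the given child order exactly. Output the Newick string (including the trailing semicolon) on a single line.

Answer: ((J,M),((C,(H,K),A),(Z,V,D)));

Derivation:
internal I5 with children ['I3', 'I4']
  internal I3 with children ['J', 'M']
    leaf 'J' → 'J'
    leaf 'M' → 'M'
  → '(J,M)'
  internal I4 with children ['I2', 'I1']
    internal I2 with children ['C', 'I0', 'A']
      leaf 'C' → 'C'
      internal I0 with children ['H', 'K']
        leaf 'H' → 'H'
        leaf 'K' → 'K'
      → '(H,K)'
      leaf 'A' → 'A'
    → '(C,(H,K),A)'
    internal I1 with children ['Z', 'V', 'D']
      leaf 'Z' → 'Z'
      leaf 'V' → 'V'
      leaf 'D' → 'D'
    → '(Z,V,D)'
  → '((C,(H,K),A),(Z,V,D))'
→ '((J,M),((C,(H,K),A),(Z,V,D)))'
Final: ((J,M),((C,(H,K),A),(Z,V,D)));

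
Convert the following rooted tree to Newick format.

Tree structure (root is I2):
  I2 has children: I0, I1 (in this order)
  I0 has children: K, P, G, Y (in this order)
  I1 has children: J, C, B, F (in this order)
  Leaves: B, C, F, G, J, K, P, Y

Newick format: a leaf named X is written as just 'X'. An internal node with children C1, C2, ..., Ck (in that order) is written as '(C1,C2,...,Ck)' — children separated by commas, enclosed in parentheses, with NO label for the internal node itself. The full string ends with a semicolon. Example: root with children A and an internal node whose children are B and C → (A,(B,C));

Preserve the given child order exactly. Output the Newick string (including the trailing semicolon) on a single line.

Answer: ((K,P,G,Y),(J,C,B,F));

Derivation:
internal I2 with children ['I0', 'I1']
  internal I0 with children ['K', 'P', 'G', 'Y']
    leaf 'K' → 'K'
    leaf 'P' → 'P'
    leaf 'G' → 'G'
    leaf 'Y' → 'Y'
  → '(K,P,G,Y)'
  internal I1 with children ['J', 'C', 'B', 'F']
    leaf 'J' → 'J'
    leaf 'C' → 'C'
    leaf 'B' → 'B'
    leaf 'F' → 'F'
  → '(J,C,B,F)'
→ '((K,P,G,Y),(J,C,B,F))'
Final: ((K,P,G,Y),(J,C,B,F));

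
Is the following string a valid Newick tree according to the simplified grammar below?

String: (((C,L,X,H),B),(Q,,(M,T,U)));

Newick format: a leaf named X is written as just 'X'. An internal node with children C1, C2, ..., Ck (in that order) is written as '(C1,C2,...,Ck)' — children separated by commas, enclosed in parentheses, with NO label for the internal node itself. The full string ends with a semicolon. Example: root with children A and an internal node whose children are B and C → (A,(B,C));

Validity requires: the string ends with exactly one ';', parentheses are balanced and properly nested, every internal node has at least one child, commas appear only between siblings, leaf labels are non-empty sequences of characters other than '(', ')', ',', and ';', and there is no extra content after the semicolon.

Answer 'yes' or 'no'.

Answer: no

Derivation:
Input: (((C,L,X,H),B),(Q,,(M,T,U)));
Paren balance: 5 '(' vs 5 ')' OK
Ends with single ';': True
Full parse: FAILS (empty leaf label at pos 18)
Valid: False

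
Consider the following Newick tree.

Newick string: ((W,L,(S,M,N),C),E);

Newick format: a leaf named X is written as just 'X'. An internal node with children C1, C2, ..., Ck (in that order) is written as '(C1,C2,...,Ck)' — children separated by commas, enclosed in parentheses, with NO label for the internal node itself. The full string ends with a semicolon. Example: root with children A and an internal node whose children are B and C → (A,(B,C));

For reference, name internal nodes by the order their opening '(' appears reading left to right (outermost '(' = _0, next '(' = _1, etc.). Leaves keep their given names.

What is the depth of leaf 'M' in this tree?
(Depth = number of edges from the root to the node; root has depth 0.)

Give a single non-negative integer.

Newick: ((W,L,(S,M,N),C),E);
Naming internals by '(' encounter order: outermost '(' = _0, next = _1, ...
Query node: M
Path from root: _0 -> _1 -> _2 -> M
Depth of M: 3 (number of edges from root)

Answer: 3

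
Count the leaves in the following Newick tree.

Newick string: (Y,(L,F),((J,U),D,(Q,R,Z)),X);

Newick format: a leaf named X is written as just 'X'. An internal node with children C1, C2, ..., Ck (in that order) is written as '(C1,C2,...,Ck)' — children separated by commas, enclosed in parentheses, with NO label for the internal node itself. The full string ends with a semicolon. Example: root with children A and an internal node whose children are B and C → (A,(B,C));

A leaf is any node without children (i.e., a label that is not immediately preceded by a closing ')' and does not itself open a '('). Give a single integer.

Answer: 10

Derivation:
Newick: (Y,(L,F),((J,U),D,(Q,R,Z)),X);
Scan left-to-right; a leaf is any maximal label run not followed by '(':
  pos 1: leaf 'Y' → count = 1
  pos 4: leaf 'L' → count = 2
  pos 6: leaf 'F' → count = 3
  pos 11: leaf 'J' → count = 4
  pos 13: leaf 'U' → count = 5
  pos 16: leaf 'D' → count = 6
  pos 19: leaf 'Q' → count = 7
  pos 21: leaf 'R' → count = 8
  pos 23: leaf 'Z' → count = 9
  pos 27: leaf 'X' → count = 10
Total leaves: 10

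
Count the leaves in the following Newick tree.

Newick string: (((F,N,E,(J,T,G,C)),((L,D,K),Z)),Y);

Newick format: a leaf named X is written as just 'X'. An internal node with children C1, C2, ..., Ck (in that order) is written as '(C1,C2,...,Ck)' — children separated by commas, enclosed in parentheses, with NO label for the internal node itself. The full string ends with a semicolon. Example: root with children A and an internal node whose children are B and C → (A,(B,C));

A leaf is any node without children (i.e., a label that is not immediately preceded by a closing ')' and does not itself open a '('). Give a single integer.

Newick: (((F,N,E,(J,T,G,C)),((L,D,K),Z)),Y);
Scan left-to-right; a leaf is any maximal label run not followed by '(':
  pos 3: leaf 'F' → count = 1
  pos 5: leaf 'N' → count = 2
  pos 7: leaf 'E' → count = 3
  pos 10: leaf 'J' → count = 4
  pos 12: leaf 'T' → count = 5
  pos 14: leaf 'G' → count = 6
  pos 16: leaf 'C' → count = 7
  pos 22: leaf 'L' → count = 8
  pos 24: leaf 'D' → count = 9
  pos 26: leaf 'K' → count = 10
  pos 29: leaf 'Z' → count = 11
  pos 33: leaf 'Y' → count = 12
Total leaves: 12

Answer: 12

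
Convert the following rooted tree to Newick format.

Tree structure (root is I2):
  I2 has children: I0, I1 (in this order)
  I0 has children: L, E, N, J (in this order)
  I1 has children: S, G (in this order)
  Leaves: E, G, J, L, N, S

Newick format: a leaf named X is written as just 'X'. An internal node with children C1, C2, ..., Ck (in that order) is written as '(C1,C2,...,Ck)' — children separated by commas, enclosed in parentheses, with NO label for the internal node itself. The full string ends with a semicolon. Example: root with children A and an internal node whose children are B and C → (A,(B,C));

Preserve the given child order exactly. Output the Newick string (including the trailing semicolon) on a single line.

Answer: ((L,E,N,J),(S,G));

Derivation:
internal I2 with children ['I0', 'I1']
  internal I0 with children ['L', 'E', 'N', 'J']
    leaf 'L' → 'L'
    leaf 'E' → 'E'
    leaf 'N' → 'N'
    leaf 'J' → 'J'
  → '(L,E,N,J)'
  internal I1 with children ['S', 'G']
    leaf 'S' → 'S'
    leaf 'G' → 'G'
  → '(S,G)'
→ '((L,E,N,J),(S,G))'
Final: ((L,E,N,J),(S,G));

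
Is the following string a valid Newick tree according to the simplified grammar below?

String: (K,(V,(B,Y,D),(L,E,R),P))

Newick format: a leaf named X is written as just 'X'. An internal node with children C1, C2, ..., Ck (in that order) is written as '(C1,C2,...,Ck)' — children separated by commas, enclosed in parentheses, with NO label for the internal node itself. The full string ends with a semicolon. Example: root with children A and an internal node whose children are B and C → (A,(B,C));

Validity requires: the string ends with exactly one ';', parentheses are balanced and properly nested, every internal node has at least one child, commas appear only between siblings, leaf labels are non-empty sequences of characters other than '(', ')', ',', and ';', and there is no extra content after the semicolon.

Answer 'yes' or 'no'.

Input: (K,(V,(B,Y,D),(L,E,R),P))
Paren balance: 4 '(' vs 4 ')' OK
Ends with single ';': False
Full parse: FAILS (must end with ;)
Valid: False

Answer: no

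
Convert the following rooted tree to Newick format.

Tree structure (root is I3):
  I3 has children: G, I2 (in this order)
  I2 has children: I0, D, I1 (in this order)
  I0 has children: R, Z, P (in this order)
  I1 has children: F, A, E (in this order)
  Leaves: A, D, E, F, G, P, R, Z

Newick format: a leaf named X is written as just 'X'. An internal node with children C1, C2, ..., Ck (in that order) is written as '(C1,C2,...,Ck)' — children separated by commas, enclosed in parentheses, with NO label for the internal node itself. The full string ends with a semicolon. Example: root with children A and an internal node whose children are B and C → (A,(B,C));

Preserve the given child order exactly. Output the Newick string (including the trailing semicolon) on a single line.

Answer: (G,((R,Z,P),D,(F,A,E)));

Derivation:
internal I3 with children ['G', 'I2']
  leaf 'G' → 'G'
  internal I2 with children ['I0', 'D', 'I1']
    internal I0 with children ['R', 'Z', 'P']
      leaf 'R' → 'R'
      leaf 'Z' → 'Z'
      leaf 'P' → 'P'
    → '(R,Z,P)'
    leaf 'D' → 'D'
    internal I1 with children ['F', 'A', 'E']
      leaf 'F' → 'F'
      leaf 'A' → 'A'
      leaf 'E' → 'E'
    → '(F,A,E)'
  → '((R,Z,P),D,(F,A,E))'
→ '(G,((R,Z,P),D,(F,A,E)))'
Final: (G,((R,Z,P),D,(F,A,E)));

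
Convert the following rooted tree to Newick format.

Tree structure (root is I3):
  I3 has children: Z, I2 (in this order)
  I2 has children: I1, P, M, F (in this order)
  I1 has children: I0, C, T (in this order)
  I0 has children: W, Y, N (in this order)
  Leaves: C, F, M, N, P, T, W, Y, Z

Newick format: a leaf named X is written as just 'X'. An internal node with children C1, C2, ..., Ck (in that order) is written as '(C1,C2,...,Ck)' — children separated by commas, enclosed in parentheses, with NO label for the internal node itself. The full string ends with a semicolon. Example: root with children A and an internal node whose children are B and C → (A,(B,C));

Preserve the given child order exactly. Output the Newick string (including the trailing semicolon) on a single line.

Answer: (Z,(((W,Y,N),C,T),P,M,F));

Derivation:
internal I3 with children ['Z', 'I2']
  leaf 'Z' → 'Z'
  internal I2 with children ['I1', 'P', 'M', 'F']
    internal I1 with children ['I0', 'C', 'T']
      internal I0 with children ['W', 'Y', 'N']
        leaf 'W' → 'W'
        leaf 'Y' → 'Y'
        leaf 'N' → 'N'
      → '(W,Y,N)'
      leaf 'C' → 'C'
      leaf 'T' → 'T'
    → '((W,Y,N),C,T)'
    leaf 'P' → 'P'
    leaf 'M' → 'M'
    leaf 'F' → 'F'
  → '(((W,Y,N),C,T),P,M,F)'
→ '(Z,(((W,Y,N),C,T),P,M,F))'
Final: (Z,(((W,Y,N),C,T),P,M,F));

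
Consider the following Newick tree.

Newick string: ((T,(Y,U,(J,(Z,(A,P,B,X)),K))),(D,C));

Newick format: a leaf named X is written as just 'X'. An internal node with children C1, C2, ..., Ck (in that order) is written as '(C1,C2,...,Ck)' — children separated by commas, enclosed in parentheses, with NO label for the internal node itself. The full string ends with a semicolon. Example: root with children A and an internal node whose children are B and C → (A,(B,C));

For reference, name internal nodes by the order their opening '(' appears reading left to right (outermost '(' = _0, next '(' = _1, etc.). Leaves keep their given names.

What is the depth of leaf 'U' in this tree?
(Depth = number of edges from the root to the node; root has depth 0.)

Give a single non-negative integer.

Newick: ((T,(Y,U,(J,(Z,(A,P,B,X)),K))),(D,C));
Naming internals by '(' encounter order: outermost '(' = _0, next = _1, ...
Query node: U
Path from root: _0 -> _1 -> _2 -> U
Depth of U: 3 (number of edges from root)

Answer: 3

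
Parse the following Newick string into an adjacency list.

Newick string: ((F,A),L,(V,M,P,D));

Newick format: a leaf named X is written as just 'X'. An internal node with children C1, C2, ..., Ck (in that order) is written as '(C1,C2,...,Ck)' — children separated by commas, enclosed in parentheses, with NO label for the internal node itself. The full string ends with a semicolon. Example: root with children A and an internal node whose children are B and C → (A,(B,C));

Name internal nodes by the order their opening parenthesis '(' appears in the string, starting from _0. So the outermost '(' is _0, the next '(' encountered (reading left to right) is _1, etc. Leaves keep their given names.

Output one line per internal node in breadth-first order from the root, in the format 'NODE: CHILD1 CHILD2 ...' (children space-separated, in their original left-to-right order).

Answer: _0: _1 L _2
_1: F A
_2: V M P D

Derivation:
Input: ((F,A),L,(V,M,P,D));
Scanning left-to-right, naming '(' by encounter order:
  pos 0: '(' -> open internal node _0 (depth 1)
  pos 1: '(' -> open internal node _1 (depth 2)
  pos 5: ')' -> close internal node _1 (now at depth 1)
  pos 9: '(' -> open internal node _2 (depth 2)
  pos 17: ')' -> close internal node _2 (now at depth 1)
  pos 18: ')' -> close internal node _0 (now at depth 0)
Total internal nodes: 3
BFS adjacency from root:
  _0: _1 L _2
  _1: F A
  _2: V M P D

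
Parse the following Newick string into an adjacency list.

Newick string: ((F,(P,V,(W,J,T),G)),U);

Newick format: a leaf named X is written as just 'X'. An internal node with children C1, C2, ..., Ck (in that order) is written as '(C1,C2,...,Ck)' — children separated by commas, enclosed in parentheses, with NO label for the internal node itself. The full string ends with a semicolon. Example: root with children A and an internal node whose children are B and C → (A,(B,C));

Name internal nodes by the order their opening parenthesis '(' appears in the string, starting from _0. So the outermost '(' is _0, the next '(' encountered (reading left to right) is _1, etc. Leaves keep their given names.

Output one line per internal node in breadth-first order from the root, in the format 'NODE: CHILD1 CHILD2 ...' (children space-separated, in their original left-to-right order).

Input: ((F,(P,V,(W,J,T),G)),U);
Scanning left-to-right, naming '(' by encounter order:
  pos 0: '(' -> open internal node _0 (depth 1)
  pos 1: '(' -> open internal node _1 (depth 2)
  pos 4: '(' -> open internal node _2 (depth 3)
  pos 9: '(' -> open internal node _3 (depth 4)
  pos 15: ')' -> close internal node _3 (now at depth 3)
  pos 18: ')' -> close internal node _2 (now at depth 2)
  pos 19: ')' -> close internal node _1 (now at depth 1)
  pos 22: ')' -> close internal node _0 (now at depth 0)
Total internal nodes: 4
BFS adjacency from root:
  _0: _1 U
  _1: F _2
  _2: P V _3 G
  _3: W J T

Answer: _0: _1 U
_1: F _2
_2: P V _3 G
_3: W J T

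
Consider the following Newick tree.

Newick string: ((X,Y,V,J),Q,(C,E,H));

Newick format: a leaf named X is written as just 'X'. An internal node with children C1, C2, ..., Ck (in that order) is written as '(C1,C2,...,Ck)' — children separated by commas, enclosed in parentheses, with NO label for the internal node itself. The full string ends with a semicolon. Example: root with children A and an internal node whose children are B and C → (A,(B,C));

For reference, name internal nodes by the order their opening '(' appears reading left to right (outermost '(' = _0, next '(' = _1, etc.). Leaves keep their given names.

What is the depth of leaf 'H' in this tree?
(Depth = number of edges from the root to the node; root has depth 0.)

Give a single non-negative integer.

Answer: 2

Derivation:
Newick: ((X,Y,V,J),Q,(C,E,H));
Naming internals by '(' encounter order: outermost '(' = _0, next = _1, ...
Query node: H
Path from root: _0 -> _2 -> H
Depth of H: 2 (number of edges from root)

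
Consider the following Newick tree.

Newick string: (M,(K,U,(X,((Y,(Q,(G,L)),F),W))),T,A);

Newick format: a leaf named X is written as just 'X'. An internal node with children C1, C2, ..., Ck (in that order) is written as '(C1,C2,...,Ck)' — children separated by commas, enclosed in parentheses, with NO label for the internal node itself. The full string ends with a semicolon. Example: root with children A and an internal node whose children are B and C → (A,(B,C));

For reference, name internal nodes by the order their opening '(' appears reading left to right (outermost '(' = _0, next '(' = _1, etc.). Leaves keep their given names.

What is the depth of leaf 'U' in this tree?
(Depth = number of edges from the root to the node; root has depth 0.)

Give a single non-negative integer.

Newick: (M,(K,U,(X,((Y,(Q,(G,L)),F),W))),T,A);
Naming internals by '(' encounter order: outermost '(' = _0, next = _1, ...
Query node: U
Path from root: _0 -> _1 -> U
Depth of U: 2 (number of edges from root)

Answer: 2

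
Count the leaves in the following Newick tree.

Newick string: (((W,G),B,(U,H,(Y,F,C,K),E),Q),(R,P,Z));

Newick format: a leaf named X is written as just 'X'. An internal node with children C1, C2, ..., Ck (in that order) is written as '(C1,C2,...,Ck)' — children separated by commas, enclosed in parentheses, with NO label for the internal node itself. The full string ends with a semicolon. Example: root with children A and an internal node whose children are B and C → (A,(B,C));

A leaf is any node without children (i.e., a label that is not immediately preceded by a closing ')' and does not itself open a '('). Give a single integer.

Newick: (((W,G),B,(U,H,(Y,F,C,K),E),Q),(R,P,Z));
Scan left-to-right; a leaf is any maximal label run not followed by '(':
  pos 3: leaf 'W' → count = 1
  pos 5: leaf 'G' → count = 2
  pos 8: leaf 'B' → count = 3
  pos 11: leaf 'U' → count = 4
  pos 13: leaf 'H' → count = 5
  pos 16: leaf 'Y' → count = 6
  pos 18: leaf 'F' → count = 7
  pos 20: leaf 'C' → count = 8
  pos 22: leaf 'K' → count = 9
  pos 25: leaf 'E' → count = 10
  pos 28: leaf 'Q' → count = 11
  pos 32: leaf 'R' → count = 12
  pos 34: leaf 'P' → count = 13
  pos 36: leaf 'Z' → count = 14
Total leaves: 14

Answer: 14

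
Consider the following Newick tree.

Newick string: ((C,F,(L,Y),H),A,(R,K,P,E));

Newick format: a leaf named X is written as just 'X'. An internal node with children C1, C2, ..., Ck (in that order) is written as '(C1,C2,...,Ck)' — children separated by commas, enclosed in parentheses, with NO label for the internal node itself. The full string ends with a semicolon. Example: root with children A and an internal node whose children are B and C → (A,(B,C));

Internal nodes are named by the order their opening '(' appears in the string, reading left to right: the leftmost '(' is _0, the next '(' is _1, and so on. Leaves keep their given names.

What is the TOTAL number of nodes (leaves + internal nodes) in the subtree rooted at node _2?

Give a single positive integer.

Answer: 3

Derivation:
Newick: ((C,F,(L,Y),H),A,(R,K,P,E));
Locate _2: it is the '(' at position 6 (the 3rd '(' reading left to right).
Query: subtree rooted at _2
_2: subtree_size = 1 + 2
  L: subtree_size = 1 + 0
  Y: subtree_size = 1 + 0
Total subtree size of _2: 3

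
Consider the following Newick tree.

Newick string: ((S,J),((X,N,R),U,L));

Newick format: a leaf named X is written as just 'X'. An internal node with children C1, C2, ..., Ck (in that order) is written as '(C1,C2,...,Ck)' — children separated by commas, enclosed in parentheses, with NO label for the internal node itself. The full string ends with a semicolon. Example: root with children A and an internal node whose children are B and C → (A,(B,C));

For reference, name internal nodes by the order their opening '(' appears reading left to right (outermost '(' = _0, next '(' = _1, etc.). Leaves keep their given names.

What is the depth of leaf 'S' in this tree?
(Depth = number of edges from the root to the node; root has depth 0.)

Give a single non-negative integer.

Answer: 2

Derivation:
Newick: ((S,J),((X,N,R),U,L));
Naming internals by '(' encounter order: outermost '(' = _0, next = _1, ...
Query node: S
Path from root: _0 -> _1 -> S
Depth of S: 2 (number of edges from root)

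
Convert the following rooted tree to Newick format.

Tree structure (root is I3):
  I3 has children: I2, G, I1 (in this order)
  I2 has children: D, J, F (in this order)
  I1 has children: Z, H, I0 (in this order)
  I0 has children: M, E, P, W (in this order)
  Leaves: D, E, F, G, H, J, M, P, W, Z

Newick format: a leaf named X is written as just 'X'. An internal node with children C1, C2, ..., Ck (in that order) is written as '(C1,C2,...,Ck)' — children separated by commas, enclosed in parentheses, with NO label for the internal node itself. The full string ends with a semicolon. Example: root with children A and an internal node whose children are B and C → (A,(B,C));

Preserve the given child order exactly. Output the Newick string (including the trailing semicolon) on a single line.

Answer: ((D,J,F),G,(Z,H,(M,E,P,W)));

Derivation:
internal I3 with children ['I2', 'G', 'I1']
  internal I2 with children ['D', 'J', 'F']
    leaf 'D' → 'D'
    leaf 'J' → 'J'
    leaf 'F' → 'F'
  → '(D,J,F)'
  leaf 'G' → 'G'
  internal I1 with children ['Z', 'H', 'I0']
    leaf 'Z' → 'Z'
    leaf 'H' → 'H'
    internal I0 with children ['M', 'E', 'P', 'W']
      leaf 'M' → 'M'
      leaf 'E' → 'E'
      leaf 'P' → 'P'
      leaf 'W' → 'W'
    → '(M,E,P,W)'
  → '(Z,H,(M,E,P,W))'
→ '((D,J,F),G,(Z,H,(M,E,P,W)))'
Final: ((D,J,F),G,(Z,H,(M,E,P,W)));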